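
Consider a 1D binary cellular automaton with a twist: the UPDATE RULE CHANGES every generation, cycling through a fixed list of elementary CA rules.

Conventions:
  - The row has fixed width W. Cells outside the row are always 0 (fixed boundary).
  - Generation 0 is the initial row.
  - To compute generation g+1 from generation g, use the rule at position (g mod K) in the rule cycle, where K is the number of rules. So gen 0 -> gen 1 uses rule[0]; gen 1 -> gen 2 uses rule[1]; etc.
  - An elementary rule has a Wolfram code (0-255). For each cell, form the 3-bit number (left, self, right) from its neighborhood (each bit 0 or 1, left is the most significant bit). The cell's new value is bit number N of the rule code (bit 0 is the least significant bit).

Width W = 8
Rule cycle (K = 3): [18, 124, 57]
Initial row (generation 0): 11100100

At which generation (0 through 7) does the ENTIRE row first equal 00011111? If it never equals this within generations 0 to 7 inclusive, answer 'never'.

Answer: 2

Derivation:
Gen 0: 11100100
Gen 1 (rule 18): 00011010
Gen 2 (rule 124): 00011111
Gen 3 (rule 57): 11010000
Gen 4 (rule 18): 00001000
Gen 5 (rule 124): 00001100
Gen 6 (rule 57): 11101011
Gen 7 (rule 18): 00000000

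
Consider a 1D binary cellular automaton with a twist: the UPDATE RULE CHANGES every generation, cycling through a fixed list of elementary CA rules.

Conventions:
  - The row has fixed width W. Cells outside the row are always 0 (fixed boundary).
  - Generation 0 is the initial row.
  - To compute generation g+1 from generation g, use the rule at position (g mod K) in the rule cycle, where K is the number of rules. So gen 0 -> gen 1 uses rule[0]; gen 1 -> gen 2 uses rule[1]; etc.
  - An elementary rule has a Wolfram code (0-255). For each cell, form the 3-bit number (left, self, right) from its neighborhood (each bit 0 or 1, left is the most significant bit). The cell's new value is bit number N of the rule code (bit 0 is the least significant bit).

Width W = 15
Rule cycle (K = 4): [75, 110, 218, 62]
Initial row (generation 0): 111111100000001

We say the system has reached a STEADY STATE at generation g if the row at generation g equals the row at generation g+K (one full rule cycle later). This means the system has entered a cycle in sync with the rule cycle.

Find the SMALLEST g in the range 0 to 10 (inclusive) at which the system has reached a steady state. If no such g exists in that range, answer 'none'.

Answer: none

Derivation:
Gen 0: 111111100000001
Gen 1 (rule 75): 100000101111110
Gen 2 (rule 110): 100001111000010
Gen 3 (rule 218): 010011111100101
Gen 4 (rule 62): 111110000011111
Gen 5 (rule 75): 100010111110001
Gen 6 (rule 110): 100111100010011
Gen 7 (rule 218): 011111110101111
Gen 8 (rule 62): 110000001111000
Gen 9 (rule 75): 110111111001011
Gen 10 (rule 110): 111100001011111
Gen 11 (rule 218): 111110010011111
Gen 12 (rule 62): 100001111110000
Gen 13 (rule 75): 001111000010111
Gen 14 (rule 110): 011001000111101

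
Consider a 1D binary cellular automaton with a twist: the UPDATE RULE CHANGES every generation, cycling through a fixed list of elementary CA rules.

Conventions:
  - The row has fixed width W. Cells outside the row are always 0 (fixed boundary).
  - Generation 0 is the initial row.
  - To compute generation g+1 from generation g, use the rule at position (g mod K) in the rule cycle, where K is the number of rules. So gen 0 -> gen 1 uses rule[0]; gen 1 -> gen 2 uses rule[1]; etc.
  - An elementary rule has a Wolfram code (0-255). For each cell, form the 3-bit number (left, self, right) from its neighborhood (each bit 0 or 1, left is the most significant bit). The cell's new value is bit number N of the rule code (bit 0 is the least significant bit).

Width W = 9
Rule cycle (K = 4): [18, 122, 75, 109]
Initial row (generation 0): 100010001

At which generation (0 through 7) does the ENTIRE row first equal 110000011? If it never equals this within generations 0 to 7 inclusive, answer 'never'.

Gen 0: 100010001
Gen 1 (rule 18): 010101010
Gen 2 (rule 122): 101010101
Gen 3 (rule 75): 000000000
Gen 4 (rule 109): 111111111
Gen 5 (rule 18): 000000000
Gen 6 (rule 122): 000000000
Gen 7 (rule 75): 111111111

Answer: never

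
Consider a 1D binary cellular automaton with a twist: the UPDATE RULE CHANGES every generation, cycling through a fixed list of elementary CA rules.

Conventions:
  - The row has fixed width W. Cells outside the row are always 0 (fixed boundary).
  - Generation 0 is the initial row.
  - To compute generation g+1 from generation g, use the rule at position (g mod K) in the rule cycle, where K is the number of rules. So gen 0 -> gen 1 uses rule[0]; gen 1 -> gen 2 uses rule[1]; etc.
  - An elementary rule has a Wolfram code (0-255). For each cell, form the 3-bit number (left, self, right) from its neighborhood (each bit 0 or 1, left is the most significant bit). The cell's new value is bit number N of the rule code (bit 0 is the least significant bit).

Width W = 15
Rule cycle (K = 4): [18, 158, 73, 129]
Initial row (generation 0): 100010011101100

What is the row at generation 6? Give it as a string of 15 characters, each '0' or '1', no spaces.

Answer: 011100011100000

Derivation:
Gen 0: 100010011101100
Gen 1 (rule 18): 010101100000010
Gen 2 (rule 158): 110101010000111
Gen 3 (rule 73): 110000000110101
Gen 4 (rule 129): 000111110000000
Gen 5 (rule 18): 001000001000000
Gen 6 (rule 158): 011100011100000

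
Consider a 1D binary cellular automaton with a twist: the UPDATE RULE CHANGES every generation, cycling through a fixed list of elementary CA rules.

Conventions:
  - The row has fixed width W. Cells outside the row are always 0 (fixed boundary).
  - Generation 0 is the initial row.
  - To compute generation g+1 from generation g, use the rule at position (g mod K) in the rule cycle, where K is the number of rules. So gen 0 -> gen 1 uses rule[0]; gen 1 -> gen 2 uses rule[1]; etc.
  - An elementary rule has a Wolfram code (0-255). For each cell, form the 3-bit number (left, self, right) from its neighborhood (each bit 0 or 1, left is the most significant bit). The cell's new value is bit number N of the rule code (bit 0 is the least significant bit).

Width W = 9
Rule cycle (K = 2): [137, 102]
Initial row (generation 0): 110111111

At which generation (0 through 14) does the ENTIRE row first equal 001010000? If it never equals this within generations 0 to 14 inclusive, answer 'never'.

Gen 0: 110111111
Gen 1 (rule 137): 100111110
Gen 2 (rule 102): 101000010
Gen 3 (rule 137): 000011000
Gen 4 (rule 102): 000101000
Gen 5 (rule 137): 110000011
Gen 6 (rule 102): 010000101
Gen 7 (rule 137): 000110000
Gen 8 (rule 102): 001010000
Gen 9 (rule 137): 100000111
Gen 10 (rule 102): 100001001
Gen 11 (rule 137): 001100000
Gen 12 (rule 102): 010100000
Gen 13 (rule 137): 000001111
Gen 14 (rule 102): 000010001

Answer: 8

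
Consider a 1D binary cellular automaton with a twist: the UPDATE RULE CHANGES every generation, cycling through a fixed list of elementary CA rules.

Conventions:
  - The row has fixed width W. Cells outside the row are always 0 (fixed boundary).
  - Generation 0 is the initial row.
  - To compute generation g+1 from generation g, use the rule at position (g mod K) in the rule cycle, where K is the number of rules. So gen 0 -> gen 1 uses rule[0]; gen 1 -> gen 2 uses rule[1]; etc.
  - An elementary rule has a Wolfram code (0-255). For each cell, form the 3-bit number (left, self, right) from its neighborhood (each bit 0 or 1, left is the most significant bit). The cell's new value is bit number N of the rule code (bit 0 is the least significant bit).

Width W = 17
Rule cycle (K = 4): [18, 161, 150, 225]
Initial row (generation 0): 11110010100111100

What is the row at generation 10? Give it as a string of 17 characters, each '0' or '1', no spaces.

Gen 0: 11110010100111100
Gen 1 (rule 18): 00001100011000010
Gen 2 (rule 161): 11100001000011000
Gen 3 (rule 150): 01010011100100100
Gen 4 (rule 225): 00100001100000001
Gen 5 (rule 18): 01010010010000010
Gen 6 (rule 161): 00100000000111000
Gen 7 (rule 150): 01110000001010100
Gen 8 (rule 225): 00110111100101001
Gen 9 (rule 18): 01000000011000110
Gen 10 (rule 161): 00011111000010000

Answer: 00011111000010000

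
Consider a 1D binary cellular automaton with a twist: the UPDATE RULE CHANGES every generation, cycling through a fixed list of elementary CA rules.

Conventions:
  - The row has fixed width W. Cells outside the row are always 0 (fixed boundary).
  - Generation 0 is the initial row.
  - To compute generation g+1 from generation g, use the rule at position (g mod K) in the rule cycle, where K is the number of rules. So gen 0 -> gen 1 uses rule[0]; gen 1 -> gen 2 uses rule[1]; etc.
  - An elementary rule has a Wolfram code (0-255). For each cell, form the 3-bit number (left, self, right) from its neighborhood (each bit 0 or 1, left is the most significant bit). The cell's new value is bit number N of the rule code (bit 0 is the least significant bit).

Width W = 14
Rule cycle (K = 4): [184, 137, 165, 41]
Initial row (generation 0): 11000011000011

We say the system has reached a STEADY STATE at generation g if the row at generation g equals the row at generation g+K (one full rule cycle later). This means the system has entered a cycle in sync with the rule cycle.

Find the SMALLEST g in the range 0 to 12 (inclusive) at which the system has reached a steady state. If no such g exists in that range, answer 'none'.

Gen 0: 11000011000011
Gen 1 (rule 184): 10100010100010
Gen 2 (rule 137): 00001000001000
Gen 3 (rule 165): 11101011101011
Gen 4 (rule 41): 10010110010110
Gen 5 (rule 184): 01001101001101
Gen 6 (rule 137): 00001000001000
Gen 7 (rule 165): 11101011101011
Gen 8 (rule 41): 10010110010110
Gen 9 (rule 184): 01001101001101
Gen 10 (rule 137): 00001000001000
Gen 11 (rule 165): 11101011101011
Gen 12 (rule 41): 10010110010110
Gen 13 (rule 184): 01001101001101
Gen 14 (rule 137): 00001000001000
Gen 15 (rule 165): 11101011101011
Gen 16 (rule 41): 10010110010110

Answer: 2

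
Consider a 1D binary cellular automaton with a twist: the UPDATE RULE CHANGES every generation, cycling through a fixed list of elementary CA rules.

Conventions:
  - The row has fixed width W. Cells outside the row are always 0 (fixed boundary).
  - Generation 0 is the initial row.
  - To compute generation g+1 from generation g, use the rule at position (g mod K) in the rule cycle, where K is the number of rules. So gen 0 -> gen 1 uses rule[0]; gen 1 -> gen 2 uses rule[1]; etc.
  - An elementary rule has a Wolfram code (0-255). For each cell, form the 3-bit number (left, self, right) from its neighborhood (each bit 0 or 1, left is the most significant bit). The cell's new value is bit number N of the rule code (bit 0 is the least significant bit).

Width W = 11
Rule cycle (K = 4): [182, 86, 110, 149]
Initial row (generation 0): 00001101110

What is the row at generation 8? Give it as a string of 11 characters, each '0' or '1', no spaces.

Gen 0: 00001101110
Gen 1 (rule 182): 00010010101
Gen 2 (rule 86): 00111110101
Gen 3 (rule 110): 01100011111
Gen 4 (rule 149): 00011001110
Gen 5 (rule 182): 00100110101
Gen 6 (rule 86): 01111010101
Gen 7 (rule 110): 11001111111
Gen 8 (rule 149): 00100111110

Answer: 00100111110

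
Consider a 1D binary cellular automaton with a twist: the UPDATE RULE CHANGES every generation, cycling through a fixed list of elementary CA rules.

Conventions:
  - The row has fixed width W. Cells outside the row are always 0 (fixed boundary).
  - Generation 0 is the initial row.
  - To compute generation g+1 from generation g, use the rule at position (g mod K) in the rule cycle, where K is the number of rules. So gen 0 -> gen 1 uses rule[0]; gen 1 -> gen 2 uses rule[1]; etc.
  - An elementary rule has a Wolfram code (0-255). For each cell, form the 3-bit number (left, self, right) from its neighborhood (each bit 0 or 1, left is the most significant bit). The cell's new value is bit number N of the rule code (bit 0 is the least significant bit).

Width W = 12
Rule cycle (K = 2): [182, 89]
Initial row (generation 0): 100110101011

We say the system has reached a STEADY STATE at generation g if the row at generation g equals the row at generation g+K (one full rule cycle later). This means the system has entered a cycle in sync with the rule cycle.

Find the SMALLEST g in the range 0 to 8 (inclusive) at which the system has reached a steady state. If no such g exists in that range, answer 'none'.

Answer: none

Derivation:
Gen 0: 100110101011
Gen 1 (rule 182): 111001111100
Gen 2 (rule 89): 101101000111
Gen 3 (rule 182): 110011101010
Gen 4 (rule 89): 111010100001
Gen 5 (rule 182): 010111110011
Gen 6 (rule 89): 000100011011
Gen 7 (rule 182): 001110100100
Gen 8 (rule 89): 101010010011
Gen 9 (rule 182): 111111111100
Gen 10 (rule 89): 100000000111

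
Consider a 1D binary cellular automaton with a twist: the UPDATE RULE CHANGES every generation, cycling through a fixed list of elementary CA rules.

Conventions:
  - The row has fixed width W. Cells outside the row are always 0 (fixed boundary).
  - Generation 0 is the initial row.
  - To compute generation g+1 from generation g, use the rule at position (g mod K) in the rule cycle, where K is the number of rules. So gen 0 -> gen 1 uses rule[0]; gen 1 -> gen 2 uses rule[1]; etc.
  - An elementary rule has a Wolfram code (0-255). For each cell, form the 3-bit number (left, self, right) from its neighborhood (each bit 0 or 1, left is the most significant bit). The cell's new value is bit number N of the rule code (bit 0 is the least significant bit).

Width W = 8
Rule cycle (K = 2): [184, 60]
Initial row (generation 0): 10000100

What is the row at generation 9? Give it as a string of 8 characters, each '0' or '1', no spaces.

Gen 0: 10000100
Gen 1 (rule 184): 01000010
Gen 2 (rule 60): 01100011
Gen 3 (rule 184): 01010010
Gen 4 (rule 60): 01111011
Gen 5 (rule 184): 01110110
Gen 6 (rule 60): 01001101
Gen 7 (rule 184): 00101010
Gen 8 (rule 60): 00111111
Gen 9 (rule 184): 00111110

Answer: 00111110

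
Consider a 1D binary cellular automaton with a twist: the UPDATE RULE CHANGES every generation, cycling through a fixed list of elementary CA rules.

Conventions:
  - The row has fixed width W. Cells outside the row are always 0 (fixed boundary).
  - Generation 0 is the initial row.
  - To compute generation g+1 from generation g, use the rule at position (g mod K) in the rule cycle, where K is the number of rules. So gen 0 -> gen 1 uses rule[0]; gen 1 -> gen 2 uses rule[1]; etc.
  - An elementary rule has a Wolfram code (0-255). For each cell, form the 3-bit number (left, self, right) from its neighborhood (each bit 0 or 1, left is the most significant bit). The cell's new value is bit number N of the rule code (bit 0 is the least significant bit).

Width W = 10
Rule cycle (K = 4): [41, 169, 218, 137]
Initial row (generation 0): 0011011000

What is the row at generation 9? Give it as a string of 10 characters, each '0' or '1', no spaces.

Answer: 1001010000

Derivation:
Gen 0: 0011011000
Gen 1 (rule 41): 1010110011
Gen 2 (rule 169): 0101100010
Gen 3 (rule 218): 1001110101
Gen 4 (rule 137): 0001100000
Gen 5 (rule 41): 1101001111
Gen 6 (rule 169): 1010001110
Gen 7 (rule 218): 0001011111
Gen 8 (rule 137): 1100011110
Gen 9 (rule 41): 1001010000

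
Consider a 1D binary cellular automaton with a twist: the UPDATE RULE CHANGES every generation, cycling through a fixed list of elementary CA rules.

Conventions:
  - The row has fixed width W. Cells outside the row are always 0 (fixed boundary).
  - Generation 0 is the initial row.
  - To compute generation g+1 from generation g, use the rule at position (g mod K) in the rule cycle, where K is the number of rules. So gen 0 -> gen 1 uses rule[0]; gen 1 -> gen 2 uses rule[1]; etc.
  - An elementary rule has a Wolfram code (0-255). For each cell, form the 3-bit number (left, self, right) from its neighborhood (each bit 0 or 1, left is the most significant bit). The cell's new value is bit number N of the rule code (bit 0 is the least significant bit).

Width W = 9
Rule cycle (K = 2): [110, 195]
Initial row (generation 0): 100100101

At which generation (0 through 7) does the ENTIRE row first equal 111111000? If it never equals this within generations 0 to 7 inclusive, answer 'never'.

Answer: never

Derivation:
Gen 0: 100100101
Gen 1 (rule 110): 101101111
Gen 2 (rule 195): 000100111
Gen 3 (rule 110): 001101101
Gen 4 (rule 195): 110100100
Gen 5 (rule 110): 111101100
Gen 6 (rule 195): 011100101
Gen 7 (rule 110): 110101111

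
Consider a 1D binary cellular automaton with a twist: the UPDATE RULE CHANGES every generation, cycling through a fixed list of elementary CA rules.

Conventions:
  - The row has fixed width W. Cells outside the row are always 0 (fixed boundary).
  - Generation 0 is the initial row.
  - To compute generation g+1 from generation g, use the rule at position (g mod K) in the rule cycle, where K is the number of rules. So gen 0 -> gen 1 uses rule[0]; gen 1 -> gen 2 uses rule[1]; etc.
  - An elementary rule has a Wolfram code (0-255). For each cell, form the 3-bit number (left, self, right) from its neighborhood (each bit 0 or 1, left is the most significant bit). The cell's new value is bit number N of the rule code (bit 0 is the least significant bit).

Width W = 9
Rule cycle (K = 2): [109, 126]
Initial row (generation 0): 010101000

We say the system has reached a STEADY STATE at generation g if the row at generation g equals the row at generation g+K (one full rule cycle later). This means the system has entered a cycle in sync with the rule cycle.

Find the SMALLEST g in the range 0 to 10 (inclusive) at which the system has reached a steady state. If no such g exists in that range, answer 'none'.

Answer: 8

Derivation:
Gen 0: 010101000
Gen 1 (rule 109): 011111011
Gen 2 (rule 126): 110001111
Gen 3 (rule 109): 110101001
Gen 4 (rule 126): 111111111
Gen 5 (rule 109): 100000001
Gen 6 (rule 126): 110000011
Gen 7 (rule 109): 110111011
Gen 8 (rule 126): 111101111
Gen 9 (rule 109): 100111001
Gen 10 (rule 126): 111101111
Gen 11 (rule 109): 100111001
Gen 12 (rule 126): 111101111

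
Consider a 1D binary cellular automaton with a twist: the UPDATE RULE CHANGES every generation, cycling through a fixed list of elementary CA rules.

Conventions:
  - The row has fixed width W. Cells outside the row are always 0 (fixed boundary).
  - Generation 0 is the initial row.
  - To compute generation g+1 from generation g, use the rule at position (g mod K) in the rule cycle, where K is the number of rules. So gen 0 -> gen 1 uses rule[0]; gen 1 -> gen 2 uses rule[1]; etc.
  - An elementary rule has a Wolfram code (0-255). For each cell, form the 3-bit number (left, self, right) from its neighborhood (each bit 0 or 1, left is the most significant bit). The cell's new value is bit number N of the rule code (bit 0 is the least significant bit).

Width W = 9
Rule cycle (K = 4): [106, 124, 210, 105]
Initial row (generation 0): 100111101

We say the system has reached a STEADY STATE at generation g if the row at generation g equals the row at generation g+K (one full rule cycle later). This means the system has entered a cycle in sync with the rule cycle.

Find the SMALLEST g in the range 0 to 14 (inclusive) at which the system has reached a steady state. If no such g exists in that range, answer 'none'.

Gen 0: 100111101
Gen 1 (rule 106): 001100110
Gen 2 (rule 124): 001110111
Gen 3 (rule 210): 010110011
Gen 4 (rule 105): 001110011
Gen 5 (rule 106): 011010111
Gen 6 (rule 124): 011111101
Gen 7 (rule 210): 101111100
Gen 8 (rule 105): 011000101
Gen 9 (rule 106): 111001010
Gen 10 (rule 124): 101101111
Gen 11 (rule 210): 000100111
Gen 12 (rule 105): 110000101
Gen 13 (rule 106): 110001010
Gen 14 (rule 124): 111001111
Gen 15 (rule 210): 011110111
Gen 16 (rule 105): 010011101
Gen 17 (rule 106): 100110110
Gen 18 (rule 124): 110111111

Answer: none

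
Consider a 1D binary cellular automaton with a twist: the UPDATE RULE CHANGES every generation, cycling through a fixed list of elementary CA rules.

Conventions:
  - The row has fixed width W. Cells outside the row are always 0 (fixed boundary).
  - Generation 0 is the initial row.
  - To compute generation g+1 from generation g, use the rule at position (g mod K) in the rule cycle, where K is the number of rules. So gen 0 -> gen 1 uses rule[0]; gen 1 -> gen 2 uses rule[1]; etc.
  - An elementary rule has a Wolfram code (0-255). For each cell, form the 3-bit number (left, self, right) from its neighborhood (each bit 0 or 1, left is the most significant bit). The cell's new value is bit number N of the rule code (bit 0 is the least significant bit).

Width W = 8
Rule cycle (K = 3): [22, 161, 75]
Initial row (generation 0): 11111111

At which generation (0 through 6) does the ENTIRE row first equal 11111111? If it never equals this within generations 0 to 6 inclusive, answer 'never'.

Answer: 0

Derivation:
Gen 0: 11111111
Gen 1 (rule 22): 00000000
Gen 2 (rule 161): 11111111
Gen 3 (rule 75): 10000001
Gen 4 (rule 22): 11000011
Gen 5 (rule 161): 00011000
Gen 6 (rule 75): 11111011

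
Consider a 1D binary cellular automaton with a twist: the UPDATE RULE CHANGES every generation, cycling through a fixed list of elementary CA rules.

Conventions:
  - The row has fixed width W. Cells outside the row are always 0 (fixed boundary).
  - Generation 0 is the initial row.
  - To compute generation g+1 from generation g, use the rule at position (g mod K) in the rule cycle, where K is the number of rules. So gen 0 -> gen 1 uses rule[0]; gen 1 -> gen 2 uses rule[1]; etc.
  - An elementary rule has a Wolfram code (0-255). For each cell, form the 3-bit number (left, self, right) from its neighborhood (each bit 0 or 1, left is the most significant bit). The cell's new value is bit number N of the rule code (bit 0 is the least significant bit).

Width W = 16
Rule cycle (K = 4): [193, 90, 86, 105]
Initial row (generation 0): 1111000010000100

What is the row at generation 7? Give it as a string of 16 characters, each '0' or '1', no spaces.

Answer: 1110011001010001

Derivation:
Gen 0: 1111000010000100
Gen 1 (rule 193): 0111011000110001
Gen 2 (rule 90): 1101011101111010
Gen 3 (rule 86): 0101000100001011
Gen 4 (rule 105): 0010010001100111
Gen 5 (rule 193): 1000000100100011
Gen 6 (rule 90): 0100001011010111
Gen 7 (rule 86): 1110011001010001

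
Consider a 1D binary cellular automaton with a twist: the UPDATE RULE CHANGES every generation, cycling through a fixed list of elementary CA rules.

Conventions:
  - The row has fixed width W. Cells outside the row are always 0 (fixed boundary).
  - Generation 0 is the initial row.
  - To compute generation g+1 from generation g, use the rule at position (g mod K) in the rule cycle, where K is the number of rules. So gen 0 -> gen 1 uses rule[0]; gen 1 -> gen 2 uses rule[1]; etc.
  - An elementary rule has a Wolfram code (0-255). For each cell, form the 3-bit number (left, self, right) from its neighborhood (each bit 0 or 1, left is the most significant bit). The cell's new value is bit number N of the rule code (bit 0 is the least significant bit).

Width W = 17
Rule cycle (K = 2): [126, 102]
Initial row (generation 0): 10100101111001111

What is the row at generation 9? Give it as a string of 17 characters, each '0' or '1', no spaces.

Answer: 11100000111100011

Derivation:
Gen 0: 10100101111001111
Gen 1 (rule 126): 11111111001111001
Gen 2 (rule 102): 00000001010001011
Gen 3 (rule 126): 00000011111011111
Gen 4 (rule 102): 00000100001100001
Gen 5 (rule 126): 00001110011110011
Gen 6 (rule 102): 00010010100010101
Gen 7 (rule 126): 00111111110111111
Gen 8 (rule 102): 01000000011000001
Gen 9 (rule 126): 11100000111100011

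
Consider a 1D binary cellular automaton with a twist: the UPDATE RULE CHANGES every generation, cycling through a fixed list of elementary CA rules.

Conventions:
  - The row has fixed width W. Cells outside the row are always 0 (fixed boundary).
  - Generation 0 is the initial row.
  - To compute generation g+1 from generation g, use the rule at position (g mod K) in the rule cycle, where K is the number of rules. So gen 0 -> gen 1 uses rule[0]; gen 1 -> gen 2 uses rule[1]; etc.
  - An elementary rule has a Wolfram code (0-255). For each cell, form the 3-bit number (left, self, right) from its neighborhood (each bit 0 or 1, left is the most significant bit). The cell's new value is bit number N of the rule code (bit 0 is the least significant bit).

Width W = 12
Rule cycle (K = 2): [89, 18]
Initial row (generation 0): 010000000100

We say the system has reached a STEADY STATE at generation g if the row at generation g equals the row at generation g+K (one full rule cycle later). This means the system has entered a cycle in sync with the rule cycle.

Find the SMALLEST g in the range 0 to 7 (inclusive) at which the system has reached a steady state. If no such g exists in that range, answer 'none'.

Gen 0: 010000000100
Gen 1 (rule 89): 001111110011
Gen 2 (rule 18): 010000001100
Gen 3 (rule 89): 001111101111
Gen 4 (rule 18): 010000000000
Gen 5 (rule 89): 001111111111
Gen 6 (rule 18): 010000000000
Gen 7 (rule 89): 001111111111
Gen 8 (rule 18): 010000000000
Gen 9 (rule 89): 001111111111

Answer: 4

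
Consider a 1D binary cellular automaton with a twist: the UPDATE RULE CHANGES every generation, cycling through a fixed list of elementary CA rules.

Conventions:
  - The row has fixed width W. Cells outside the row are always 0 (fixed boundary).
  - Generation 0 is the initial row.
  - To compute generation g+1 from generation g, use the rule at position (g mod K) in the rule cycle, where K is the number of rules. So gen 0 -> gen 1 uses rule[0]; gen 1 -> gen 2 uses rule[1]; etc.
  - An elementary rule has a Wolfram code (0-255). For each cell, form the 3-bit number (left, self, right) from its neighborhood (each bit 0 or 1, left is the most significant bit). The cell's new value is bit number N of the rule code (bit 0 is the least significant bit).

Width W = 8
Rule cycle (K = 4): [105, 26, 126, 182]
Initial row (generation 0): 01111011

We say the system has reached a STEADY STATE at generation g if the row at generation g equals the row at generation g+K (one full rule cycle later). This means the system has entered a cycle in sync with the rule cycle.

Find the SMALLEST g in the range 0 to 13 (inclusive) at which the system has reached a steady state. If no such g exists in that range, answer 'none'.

Gen 0: 01111011
Gen 1 (rule 105): 01001111
Gen 2 (rule 26): 10111000
Gen 3 (rule 126): 11101100
Gen 4 (rule 182): 01010010
Gen 5 (rule 105): 00100000
Gen 6 (rule 26): 01010000
Gen 7 (rule 126): 11111000
Gen 8 (rule 182): 01110100
Gen 9 (rule 105): 01011001
Gen 10 (rule 26): 10010110
Gen 11 (rule 126): 11111111
Gen 12 (rule 182): 01111110
Gen 13 (rule 105): 01000010
Gen 14 (rule 26): 10100101
Gen 15 (rule 126): 11111111
Gen 16 (rule 182): 01111110
Gen 17 (rule 105): 01000010

Answer: 11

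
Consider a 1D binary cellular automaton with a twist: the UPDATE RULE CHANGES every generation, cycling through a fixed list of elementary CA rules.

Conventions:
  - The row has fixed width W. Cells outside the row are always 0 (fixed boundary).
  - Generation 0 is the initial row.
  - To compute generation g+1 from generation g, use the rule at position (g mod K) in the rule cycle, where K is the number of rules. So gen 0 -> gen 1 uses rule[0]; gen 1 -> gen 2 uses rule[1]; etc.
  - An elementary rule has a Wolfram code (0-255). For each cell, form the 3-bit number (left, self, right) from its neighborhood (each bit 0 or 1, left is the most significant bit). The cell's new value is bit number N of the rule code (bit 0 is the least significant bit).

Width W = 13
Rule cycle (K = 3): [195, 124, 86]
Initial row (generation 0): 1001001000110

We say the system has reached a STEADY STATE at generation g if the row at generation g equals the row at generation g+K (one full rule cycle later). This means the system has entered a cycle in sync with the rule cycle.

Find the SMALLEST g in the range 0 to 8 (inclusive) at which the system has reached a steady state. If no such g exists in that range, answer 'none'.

Gen 0: 1001001000110
Gen 1 (rule 195): 0010010011010
Gen 2 (rule 124): 0011011011111
Gen 3 (rule 86): 0101001000001
Gen 4 (rule 195): 1000010011110
Gen 5 (rule 124): 1100011010011
Gen 6 (rule 86): 0110101011101
Gen 7 (rule 195): 1010000001100
Gen 8 (rule 124): 1111000001110
Gen 9 (rule 86): 0001100010011
Gen 10 (rule 195): 1110101100101
Gen 11 (rule 124): 1011111110111

Answer: none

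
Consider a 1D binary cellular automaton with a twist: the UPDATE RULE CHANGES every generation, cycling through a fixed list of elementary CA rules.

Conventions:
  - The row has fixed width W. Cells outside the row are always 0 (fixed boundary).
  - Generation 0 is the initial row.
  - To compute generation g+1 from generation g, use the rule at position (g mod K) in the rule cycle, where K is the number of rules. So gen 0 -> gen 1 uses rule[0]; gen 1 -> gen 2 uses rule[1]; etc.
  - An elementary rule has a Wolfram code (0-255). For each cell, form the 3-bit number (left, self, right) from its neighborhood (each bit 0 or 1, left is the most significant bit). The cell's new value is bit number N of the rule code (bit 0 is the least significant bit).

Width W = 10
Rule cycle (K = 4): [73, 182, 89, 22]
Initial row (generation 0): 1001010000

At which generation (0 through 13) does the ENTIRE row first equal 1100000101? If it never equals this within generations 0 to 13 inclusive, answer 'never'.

Gen 0: 1001010000
Gen 1 (rule 73): 0000000111
Gen 2 (rule 182): 0000001010
Gen 3 (rule 89): 1111100001
Gen 4 (rule 22): 0000010011
Gen 5 (rule 73): 1111000011
Gen 6 (rule 182): 0110100100
Gen 7 (rule 89): 0110010011
Gen 8 (rule 22): 1001111100
Gen 9 (rule 73): 0001000101
Gen 10 (rule 182): 0011101111
Gen 11 (rule 89): 1010101001
Gen 12 (rule 22): 1010101111
Gen 13 (rule 73): 0000001001

Answer: never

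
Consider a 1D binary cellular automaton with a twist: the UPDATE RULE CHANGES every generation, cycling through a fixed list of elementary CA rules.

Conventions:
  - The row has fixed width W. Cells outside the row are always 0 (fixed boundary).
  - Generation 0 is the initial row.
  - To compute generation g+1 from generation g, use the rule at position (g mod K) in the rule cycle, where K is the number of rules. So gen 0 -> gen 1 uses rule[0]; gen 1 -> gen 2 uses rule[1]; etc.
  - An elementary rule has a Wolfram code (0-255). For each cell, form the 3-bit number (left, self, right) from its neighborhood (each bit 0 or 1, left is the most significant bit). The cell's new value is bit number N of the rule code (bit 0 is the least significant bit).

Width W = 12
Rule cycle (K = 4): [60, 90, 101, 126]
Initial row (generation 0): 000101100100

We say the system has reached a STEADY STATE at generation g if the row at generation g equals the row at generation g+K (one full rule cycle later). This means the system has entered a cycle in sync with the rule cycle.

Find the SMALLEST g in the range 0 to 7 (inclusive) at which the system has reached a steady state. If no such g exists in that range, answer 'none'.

Answer: 4

Derivation:
Gen 0: 000101100100
Gen 1 (rule 60): 000111010110
Gen 2 (rule 90): 001101000111
Gen 3 (rule 101): 100111010001
Gen 4 (rule 126): 111101111011
Gen 5 (rule 60): 100011000110
Gen 6 (rule 90): 010111101111
Gen 7 (rule 101): 011000110001
Gen 8 (rule 126): 111101111011
Gen 9 (rule 60): 100011000110
Gen 10 (rule 90): 010111101111
Gen 11 (rule 101): 011000110001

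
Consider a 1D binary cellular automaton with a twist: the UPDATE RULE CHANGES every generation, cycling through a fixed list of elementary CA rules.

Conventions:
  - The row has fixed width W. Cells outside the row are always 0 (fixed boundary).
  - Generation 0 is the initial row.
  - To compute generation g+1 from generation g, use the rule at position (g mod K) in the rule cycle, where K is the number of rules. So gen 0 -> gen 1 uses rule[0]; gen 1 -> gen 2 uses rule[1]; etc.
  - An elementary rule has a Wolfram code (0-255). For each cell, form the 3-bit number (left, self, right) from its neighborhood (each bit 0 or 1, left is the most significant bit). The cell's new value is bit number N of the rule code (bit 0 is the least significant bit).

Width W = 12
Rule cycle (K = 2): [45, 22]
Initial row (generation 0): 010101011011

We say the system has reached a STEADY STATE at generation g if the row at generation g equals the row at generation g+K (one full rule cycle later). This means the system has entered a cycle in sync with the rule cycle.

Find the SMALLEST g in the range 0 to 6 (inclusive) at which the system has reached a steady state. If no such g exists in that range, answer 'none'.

Answer: 2

Derivation:
Gen 0: 010101011011
Gen 1 (rule 45): 011111110110
Gen 2 (rule 22): 100000000001
Gen 3 (rule 45): 101111111101
Gen 4 (rule 22): 100000000001
Gen 5 (rule 45): 101111111101
Gen 6 (rule 22): 100000000001
Gen 7 (rule 45): 101111111101
Gen 8 (rule 22): 100000000001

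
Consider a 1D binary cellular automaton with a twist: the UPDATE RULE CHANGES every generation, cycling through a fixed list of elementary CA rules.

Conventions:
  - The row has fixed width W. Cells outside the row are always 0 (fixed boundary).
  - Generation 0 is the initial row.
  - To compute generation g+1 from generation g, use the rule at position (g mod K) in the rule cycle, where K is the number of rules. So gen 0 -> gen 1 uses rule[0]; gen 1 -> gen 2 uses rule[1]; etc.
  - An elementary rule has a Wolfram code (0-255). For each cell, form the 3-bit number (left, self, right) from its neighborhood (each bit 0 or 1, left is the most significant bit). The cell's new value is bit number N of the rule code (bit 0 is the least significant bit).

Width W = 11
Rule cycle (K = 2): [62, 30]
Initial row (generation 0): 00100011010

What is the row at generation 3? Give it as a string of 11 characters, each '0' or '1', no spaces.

Answer: 10101111110

Derivation:
Gen 0: 00100011010
Gen 1 (rule 62): 01110110111
Gen 2 (rule 30): 11000100100
Gen 3 (rule 62): 10101111110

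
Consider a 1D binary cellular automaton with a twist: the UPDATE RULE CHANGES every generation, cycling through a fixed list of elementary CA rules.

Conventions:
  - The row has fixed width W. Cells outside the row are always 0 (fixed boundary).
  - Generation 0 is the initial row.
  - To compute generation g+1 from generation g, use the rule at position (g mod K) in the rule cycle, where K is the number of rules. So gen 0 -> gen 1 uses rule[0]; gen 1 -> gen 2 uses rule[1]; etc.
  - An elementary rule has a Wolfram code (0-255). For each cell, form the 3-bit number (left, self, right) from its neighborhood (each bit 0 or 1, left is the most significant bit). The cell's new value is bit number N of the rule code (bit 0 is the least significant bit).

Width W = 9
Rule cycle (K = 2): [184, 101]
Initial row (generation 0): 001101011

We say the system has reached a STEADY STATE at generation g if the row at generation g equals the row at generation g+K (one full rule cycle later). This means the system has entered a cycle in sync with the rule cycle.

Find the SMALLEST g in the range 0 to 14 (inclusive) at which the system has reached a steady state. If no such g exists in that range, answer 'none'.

Answer: none

Derivation:
Gen 0: 001101011
Gen 1 (rule 184): 001010110
Gen 2 (rule 101): 101111010
Gen 3 (rule 184): 011110101
Gen 4 (rule 101): 000011111
Gen 5 (rule 184): 000011110
Gen 6 (rule 101): 111000010
Gen 7 (rule 184): 110100001
Gen 8 (rule 101): 011101101
Gen 9 (rule 184): 011011010
Gen 10 (rule 101): 001101110
Gen 11 (rule 184): 001011101
Gen 12 (rule 101): 101100111
Gen 13 (rule 184): 011010110
Gen 14 (rule 101): 001111010
Gen 15 (rule 184): 001110101
Gen 16 (rule 101): 100011111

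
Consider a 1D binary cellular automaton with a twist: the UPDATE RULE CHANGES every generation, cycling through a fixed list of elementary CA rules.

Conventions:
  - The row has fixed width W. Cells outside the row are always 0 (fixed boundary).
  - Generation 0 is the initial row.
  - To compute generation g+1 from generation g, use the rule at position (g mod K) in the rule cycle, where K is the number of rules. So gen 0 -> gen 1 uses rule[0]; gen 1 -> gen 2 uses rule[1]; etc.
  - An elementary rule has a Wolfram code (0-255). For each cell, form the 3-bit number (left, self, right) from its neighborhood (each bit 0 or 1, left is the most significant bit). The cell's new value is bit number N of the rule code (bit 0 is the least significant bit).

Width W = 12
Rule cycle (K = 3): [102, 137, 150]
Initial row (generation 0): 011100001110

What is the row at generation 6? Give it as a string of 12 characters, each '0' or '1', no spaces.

Answer: 001000010110

Derivation:
Gen 0: 011100001110
Gen 1 (rule 102): 100100010010
Gen 2 (rule 137): 000001000000
Gen 3 (rule 150): 000011100000
Gen 4 (rule 102): 000100100000
Gen 5 (rule 137): 110000001111
Gen 6 (rule 150): 001000010110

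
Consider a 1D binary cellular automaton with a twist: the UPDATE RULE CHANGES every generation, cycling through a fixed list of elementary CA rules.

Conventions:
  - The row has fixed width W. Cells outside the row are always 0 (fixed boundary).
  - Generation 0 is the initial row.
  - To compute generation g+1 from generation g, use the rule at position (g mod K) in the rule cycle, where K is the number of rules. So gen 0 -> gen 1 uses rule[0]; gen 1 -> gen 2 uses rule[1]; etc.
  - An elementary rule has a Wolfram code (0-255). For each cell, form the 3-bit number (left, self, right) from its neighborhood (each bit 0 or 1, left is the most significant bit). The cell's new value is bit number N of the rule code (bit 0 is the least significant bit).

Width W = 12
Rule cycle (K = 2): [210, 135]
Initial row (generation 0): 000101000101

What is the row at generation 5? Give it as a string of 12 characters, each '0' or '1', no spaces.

Answer: 010101010111

Derivation:
Gen 0: 000101000101
Gen 1 (rule 210): 001000101000
Gen 2 (rule 135): 111011101011
Gen 3 (rule 210): 011001100001
Gen 4 (rule 135): 100010001111
Gen 5 (rule 210): 010101010111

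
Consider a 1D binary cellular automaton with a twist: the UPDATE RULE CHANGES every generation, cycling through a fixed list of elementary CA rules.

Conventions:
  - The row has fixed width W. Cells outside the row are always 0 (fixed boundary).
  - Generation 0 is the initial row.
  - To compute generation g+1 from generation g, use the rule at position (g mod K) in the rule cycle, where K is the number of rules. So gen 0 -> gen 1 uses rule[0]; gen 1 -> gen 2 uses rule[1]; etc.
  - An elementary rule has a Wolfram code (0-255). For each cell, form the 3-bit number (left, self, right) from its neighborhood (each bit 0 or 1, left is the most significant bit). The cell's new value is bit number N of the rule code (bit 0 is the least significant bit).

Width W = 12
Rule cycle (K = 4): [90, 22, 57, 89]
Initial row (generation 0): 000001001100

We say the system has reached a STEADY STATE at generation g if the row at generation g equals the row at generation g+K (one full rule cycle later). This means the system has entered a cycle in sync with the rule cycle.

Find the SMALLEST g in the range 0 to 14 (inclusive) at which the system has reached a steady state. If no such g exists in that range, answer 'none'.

Answer: none

Derivation:
Gen 0: 000001001100
Gen 1 (rule 90): 000010111110
Gen 2 (rule 22): 000110000001
Gen 3 (rule 57): 110101111100
Gen 4 (rule 89): 110001000111
Gen 5 (rule 90): 111010101101
Gen 6 (rule 22): 000010100001
Gen 7 (rule 57): 111001011100
Gen 8 (rule 89): 101100010111
Gen 9 (rule 90): 001110100101
Gen 10 (rule 22): 010000111101
Gen 11 (rule 57): 001110100010
Gen 12 (rule 89): 101010011001
Gen 13 (rule 90): 000001111110
Gen 14 (rule 22): 000010000001
Gen 15 (rule 57): 111001111100
Gen 16 (rule 89): 101101000111
Gen 17 (rule 90): 001100101101
Gen 18 (rule 22): 010011100001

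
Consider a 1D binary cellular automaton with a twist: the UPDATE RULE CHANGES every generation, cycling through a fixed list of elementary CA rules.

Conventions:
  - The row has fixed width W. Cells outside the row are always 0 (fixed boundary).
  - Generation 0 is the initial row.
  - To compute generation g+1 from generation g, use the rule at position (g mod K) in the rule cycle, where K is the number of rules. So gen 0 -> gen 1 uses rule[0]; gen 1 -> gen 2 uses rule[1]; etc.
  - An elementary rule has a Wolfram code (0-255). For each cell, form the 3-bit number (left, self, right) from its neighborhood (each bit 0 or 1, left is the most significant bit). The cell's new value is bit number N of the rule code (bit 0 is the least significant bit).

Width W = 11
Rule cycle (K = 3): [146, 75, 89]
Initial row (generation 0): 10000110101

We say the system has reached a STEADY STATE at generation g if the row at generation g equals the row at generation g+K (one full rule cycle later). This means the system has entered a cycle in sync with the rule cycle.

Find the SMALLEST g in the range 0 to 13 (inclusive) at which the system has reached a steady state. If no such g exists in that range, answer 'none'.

Gen 0: 10000110101
Gen 1 (rule 146): 01001000000
Gen 2 (rule 75): 10010011111
Gen 3 (rule 89): 01001010001
Gen 4 (rule 146): 10110001010
Gen 5 (rule 75): 00110110000
Gen 6 (rule 89): 10110111111
Gen 7 (rule 146): 00000011110
Gen 8 (rule 75): 11111110010
Gen 9 (rule 89): 10000011001
Gen 10 (rule 146): 01000100110
Gen 11 (rule 75): 10011001110
Gen 12 (rule 89): 01011101011
Gen 13 (rule 146): 10001000000
Gen 14 (rule 75): 00110011111
Gen 15 (rule 89): 10111010001
Gen 16 (rule 146): 00010001010

Answer: none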